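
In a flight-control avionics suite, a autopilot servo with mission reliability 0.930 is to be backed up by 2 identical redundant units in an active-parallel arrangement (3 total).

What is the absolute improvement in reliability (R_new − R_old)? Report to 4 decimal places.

R_before = 0.930
R_after = 1 − (1 − 0.930)^3 = 0.9997
ΔR = 0.9997 − 0.930 = 0.0697

0.0697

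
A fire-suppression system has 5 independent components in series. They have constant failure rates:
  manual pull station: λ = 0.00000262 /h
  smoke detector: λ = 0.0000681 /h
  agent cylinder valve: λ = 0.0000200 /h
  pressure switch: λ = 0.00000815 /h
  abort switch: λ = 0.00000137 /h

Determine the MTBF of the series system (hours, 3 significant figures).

9980

Series of exponential components: λ_sys = Σ λ_i
λ_sys = 0.00000262 + 0.0000681 + 0.0000200 + 0.00000815 + 0.00000137 = 1.0024e-04 /h
MTBF = 1 / λ_sys = 9980 h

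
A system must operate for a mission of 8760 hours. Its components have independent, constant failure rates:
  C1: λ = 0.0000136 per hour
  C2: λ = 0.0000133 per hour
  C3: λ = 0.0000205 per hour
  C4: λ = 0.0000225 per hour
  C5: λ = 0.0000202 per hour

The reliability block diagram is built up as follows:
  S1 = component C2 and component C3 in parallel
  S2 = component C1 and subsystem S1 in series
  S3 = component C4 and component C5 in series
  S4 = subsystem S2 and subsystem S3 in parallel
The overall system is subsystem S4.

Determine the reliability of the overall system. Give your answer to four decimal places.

0.9599

R(C1) = exp(−0.0000136 × 8760) = 0.887687
R(C2) = exp(−0.0000133 × 8760) = 0.890023
R(C3) = exp(−0.0000205 × 8760) = 0.835621
R(C4) = exp(−0.0000225 × 8760) = 0.821109
R(C5) = exp(−0.0000202 × 8760) = 0.837820
Parallel (C2 and C3): 1 − (1 − 0.890023)(1 − 0.835621) = 0.981922
Series (C1 and [0.981922]): 0.887687 × 0.981922 = 0.871639
Series (C4 and C5): 0.821109 × 0.837820 = 0.687942
Parallel ([0.871639] and [0.687942]): 1 − (1 − 0.871639)(1 − 0.687942) = 0.9599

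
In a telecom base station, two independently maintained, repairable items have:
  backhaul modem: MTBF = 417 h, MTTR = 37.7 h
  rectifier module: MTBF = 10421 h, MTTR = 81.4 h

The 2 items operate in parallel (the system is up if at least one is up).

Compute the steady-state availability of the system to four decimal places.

A(backhaul modem) = MTBF/(MTBF+MTTR) = 417/(417+37.7) = 0.917088
A(rectifier module) = MTBF/(MTBF+MTTR) = 10421/(10421+81.4) = 0.992249
Parallel availability: 1 − (1 − 0.917088)(1 − 0.992249) = 0.9994

0.9994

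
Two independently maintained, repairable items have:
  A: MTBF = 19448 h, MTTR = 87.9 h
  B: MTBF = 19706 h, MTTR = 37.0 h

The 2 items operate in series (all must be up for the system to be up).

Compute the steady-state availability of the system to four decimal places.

A(A) = MTBF/(MTBF+MTTR) = 19448/(19448+87.9) = 0.995501
A(B) = MTBF/(MTBF+MTTR) = 19706/(19706+37.0) = 0.998126
Series availability: 0.995501 × 0.998126 = 0.9936

0.9936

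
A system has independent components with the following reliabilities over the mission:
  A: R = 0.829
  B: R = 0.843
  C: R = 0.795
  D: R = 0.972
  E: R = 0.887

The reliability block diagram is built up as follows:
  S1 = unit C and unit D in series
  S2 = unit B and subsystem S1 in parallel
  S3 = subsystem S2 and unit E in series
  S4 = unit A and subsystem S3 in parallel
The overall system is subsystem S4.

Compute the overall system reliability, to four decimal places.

Series (C and D): 0.795000 × 0.972000 = 0.772740
Parallel (B and [0.772740]): 1 − (1 − 0.843000)(1 − 0.772740) = 0.964320
Series ([0.964320] and E): 0.964320 × 0.887000 = 0.855352
Parallel (A and [0.855352]): 1 − (1 − 0.829000)(1 − 0.855352) = 0.9753

0.9753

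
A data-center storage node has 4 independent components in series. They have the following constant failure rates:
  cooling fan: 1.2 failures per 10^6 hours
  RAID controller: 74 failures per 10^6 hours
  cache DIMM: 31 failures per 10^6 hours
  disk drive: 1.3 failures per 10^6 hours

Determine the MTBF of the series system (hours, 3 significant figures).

9300

Series of exponential components: λ_sys = Σ λ_i
λ_sys = 0.0000012 + 0.000074 + 0.000031 + 0.0000013 = 1.0750e-04 /h
MTBF = 1 / λ_sys = 9300 h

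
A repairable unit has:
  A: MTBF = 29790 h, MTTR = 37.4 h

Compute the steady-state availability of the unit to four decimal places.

A(A) = MTBF/(MTBF+MTTR) = 29790/(29790+37.4) = 0.9987

0.9987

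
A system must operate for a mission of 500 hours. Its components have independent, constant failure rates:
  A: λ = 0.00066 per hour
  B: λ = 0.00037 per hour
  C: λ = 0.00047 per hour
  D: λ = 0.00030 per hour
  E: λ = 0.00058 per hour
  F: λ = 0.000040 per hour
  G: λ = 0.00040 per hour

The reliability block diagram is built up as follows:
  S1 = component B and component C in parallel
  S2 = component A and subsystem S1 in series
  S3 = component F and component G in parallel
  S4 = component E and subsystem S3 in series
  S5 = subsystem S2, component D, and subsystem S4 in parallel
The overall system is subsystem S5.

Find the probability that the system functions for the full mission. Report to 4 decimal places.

R(A) = exp(−0.00066 × 500) = 0.718924
R(B) = exp(−0.00037 × 500) = 0.831104
R(C) = exp(−0.00047 × 500) = 0.790571
R(D) = exp(−0.00030 × 500) = 0.860708
R(E) = exp(−0.00058 × 500) = 0.748264
R(F) = exp(−0.000040 × 500) = 0.980199
R(G) = exp(−0.00040 × 500) = 0.818731
Parallel (B and C): 1 − (1 − 0.831104)(1 − 0.790571) = 0.964628
Series (A and [0.964628]): 0.718924 × 0.964628 = 0.693494
Parallel (F and G): 1 − (1 − 0.980199)(1 − 0.818731) = 0.996411
Series (E and [0.996411]): 0.748264 × 0.996411 = 0.745578
Parallel ([0.693494], D, and [0.745578]): 1 − (1 − 0.693494)(1 − 0.860708)(1 − 0.745578) = 0.9891

0.9891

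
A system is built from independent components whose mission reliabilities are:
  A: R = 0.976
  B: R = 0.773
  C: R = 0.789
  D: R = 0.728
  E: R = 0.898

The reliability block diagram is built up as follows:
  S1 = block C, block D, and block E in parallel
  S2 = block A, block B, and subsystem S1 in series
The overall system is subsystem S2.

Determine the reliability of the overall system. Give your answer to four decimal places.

0.7500

Parallel (C, D, and E): 1 − (1 − 0.789000)(1 − 0.728000)(1 − 0.898000) = 0.994146
Series (A, B, and [0.994146]): 0.976000 × 0.773000 × 0.994146 = 0.7500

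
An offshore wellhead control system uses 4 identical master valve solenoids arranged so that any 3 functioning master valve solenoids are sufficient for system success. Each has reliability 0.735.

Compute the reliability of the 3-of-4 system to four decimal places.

0.7127

R = Σ_{i=3}^{4} C(4,i) p^i (1−p)^{4−i} with p = 0.735
C(4,3)·0.735^3·0.265^1 = 0.420889
C(4,4)·0.735^4·0.265^0 = 0.291843
Sum = 0.7127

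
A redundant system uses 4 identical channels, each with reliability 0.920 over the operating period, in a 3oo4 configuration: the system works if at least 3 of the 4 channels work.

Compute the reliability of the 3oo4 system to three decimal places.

0.966

R = Σ_{i=3}^{4} C(4,i) p^i (1−p)^{4−i} with p = 0.920
C(4,3)·0.920^3·0.080^1 = 0.24918
C(4,4)·0.920^4·0.080^0 = 0.71639
Sum = 0.966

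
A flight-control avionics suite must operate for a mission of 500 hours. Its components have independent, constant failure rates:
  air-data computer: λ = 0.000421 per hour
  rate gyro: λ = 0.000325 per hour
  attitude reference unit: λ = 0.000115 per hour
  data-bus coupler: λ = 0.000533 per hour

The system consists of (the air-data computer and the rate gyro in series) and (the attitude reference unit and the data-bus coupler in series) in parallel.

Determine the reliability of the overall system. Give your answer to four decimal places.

R(air-data computer) = exp(−0.000421 × 500) = 0.810179
R(rate gyro) = exp(−0.000325 × 500) = 0.850016
R(attitude reference unit) = exp(−0.000115 × 500) = 0.944122
R(data-bus coupler) = exp(−0.000533 × 500) = 0.766056
Series (air-data computer and rate gyro): 0.810179 × 0.850016 = 0.688665
Series (attitude reference unit and data-bus coupler): 0.944122 × 0.766056 = 0.723250
Parallel ([0.688665] and [0.723250]): 1 − (1 − 0.688665)(1 − 0.723250) = 0.9138

0.9138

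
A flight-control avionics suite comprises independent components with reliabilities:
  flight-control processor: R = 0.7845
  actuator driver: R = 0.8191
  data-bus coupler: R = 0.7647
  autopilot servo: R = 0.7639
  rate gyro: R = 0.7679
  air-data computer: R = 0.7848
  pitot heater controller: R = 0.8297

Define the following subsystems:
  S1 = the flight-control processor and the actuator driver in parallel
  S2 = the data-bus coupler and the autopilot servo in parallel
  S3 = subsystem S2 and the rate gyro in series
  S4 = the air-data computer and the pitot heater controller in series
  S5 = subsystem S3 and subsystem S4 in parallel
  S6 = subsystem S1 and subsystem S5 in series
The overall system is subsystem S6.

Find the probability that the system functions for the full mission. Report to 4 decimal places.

0.8689

Parallel (flight-control processor and actuator driver): 1 − (1 − 0.784500)(1 − 0.819100) = 0.961016
Parallel (data-bus coupler and autopilot servo): 1 − (1 − 0.764700)(1 − 0.763900) = 0.944446
Series ([0.944446] and rate gyro): 0.944446 × 0.767900 = 0.725240
Series (air-data computer and pitot heater controller): 0.784800 × 0.829700 = 0.651149
Parallel ([0.725240] and [0.651149]): 1 − (1 − 0.725240)(1 − 0.651149) = 0.904150
Series ([0.961016] and [0.904150]): 0.961016 × 0.904150 = 0.8689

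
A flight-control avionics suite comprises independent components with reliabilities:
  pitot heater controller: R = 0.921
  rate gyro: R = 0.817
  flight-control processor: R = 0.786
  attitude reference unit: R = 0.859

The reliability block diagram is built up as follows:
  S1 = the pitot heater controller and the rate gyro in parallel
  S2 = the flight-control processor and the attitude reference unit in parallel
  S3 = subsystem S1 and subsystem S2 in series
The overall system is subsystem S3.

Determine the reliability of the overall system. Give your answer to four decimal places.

0.9558

Parallel (pitot heater controller and rate gyro): 1 − (1 − 0.921000)(1 − 0.817000) = 0.985543
Parallel (flight-control processor and attitude reference unit): 1 − (1 − 0.786000)(1 − 0.859000) = 0.969826
Series ([0.985543] and [0.969826]): 0.985543 × 0.969826 = 0.9558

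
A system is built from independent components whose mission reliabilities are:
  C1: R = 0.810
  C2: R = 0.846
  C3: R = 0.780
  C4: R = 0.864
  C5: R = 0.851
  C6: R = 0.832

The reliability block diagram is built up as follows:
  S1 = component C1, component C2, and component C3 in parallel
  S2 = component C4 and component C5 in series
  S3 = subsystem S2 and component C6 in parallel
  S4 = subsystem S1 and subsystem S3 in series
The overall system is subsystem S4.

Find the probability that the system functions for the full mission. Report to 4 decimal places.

Parallel (C1, C2, and C3): 1 − (1 − 0.810000)(1 − 0.846000)(1 − 0.780000) = 0.993563
Series (C4 and C5): 0.864000 × 0.851000 = 0.735264
Parallel ([0.735264] and C6): 1 − (1 − 0.735264)(1 − 0.832000) = 0.955524
Series ([0.993563] and [0.955524]): 0.993563 × 0.955524 = 0.9494

0.9494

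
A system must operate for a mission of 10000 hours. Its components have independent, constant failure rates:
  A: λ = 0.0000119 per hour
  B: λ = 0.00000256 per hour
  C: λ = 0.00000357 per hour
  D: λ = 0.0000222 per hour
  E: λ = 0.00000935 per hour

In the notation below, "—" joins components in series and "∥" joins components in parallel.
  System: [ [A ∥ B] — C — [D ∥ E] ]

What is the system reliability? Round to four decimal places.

R(A) = exp(−0.0000119 × 10000) = 0.887808
R(B) = exp(−0.00000256 × 10000) = 0.974725
R(C) = exp(−0.00000357 × 10000) = 0.964930
R(D) = exp(−0.0000222 × 10000) = 0.800915
R(E) = exp(−0.00000935 × 10000) = 0.910738
Parallel (A and B): 1 − (1 − 0.887808)(1 − 0.974725) = 0.997164
Parallel (D and E): 1 − (1 − 0.800915)(1 − 0.910738) = 0.982229
Series ([0.997164], C, and [0.982229]): 0.997164 × 0.964930 × 0.982229 = 0.9451

0.9451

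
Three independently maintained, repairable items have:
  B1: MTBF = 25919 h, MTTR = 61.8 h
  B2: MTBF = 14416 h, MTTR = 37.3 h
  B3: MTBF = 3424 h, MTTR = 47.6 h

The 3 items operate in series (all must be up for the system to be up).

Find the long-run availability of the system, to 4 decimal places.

A(B1) = MTBF/(MTBF+MTTR) = 25919/(25919+61.8) = 0.997621
A(B2) = MTBF/(MTBF+MTTR) = 14416/(14416+37.3) = 0.997419
A(B3) = MTBF/(MTBF+MTTR) = 3424/(3424+47.6) = 0.986289
Series availability: 0.997621 × 0.997419 × 0.986289 = 0.9814

0.9814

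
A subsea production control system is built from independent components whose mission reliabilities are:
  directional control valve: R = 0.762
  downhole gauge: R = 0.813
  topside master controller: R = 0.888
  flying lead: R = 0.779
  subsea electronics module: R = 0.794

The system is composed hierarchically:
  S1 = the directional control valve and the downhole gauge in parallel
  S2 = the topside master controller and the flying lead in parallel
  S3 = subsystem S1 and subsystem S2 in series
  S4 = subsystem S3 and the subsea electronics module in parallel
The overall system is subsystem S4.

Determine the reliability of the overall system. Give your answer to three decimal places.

0.986

Parallel (directional control valve and downhole gauge): 1 − (1 − 0.76200)(1 − 0.81300) = 0.95549
Parallel (topside master controller and flying lead): 1 − (1 − 0.88800)(1 − 0.77900) = 0.97525
Series ([0.95549] and [0.97525]): 0.95549 × 0.97525 = 0.93184
Parallel ([0.93184] and subsea electronics module): 1 − (1 − 0.93184)(1 − 0.79400) = 0.986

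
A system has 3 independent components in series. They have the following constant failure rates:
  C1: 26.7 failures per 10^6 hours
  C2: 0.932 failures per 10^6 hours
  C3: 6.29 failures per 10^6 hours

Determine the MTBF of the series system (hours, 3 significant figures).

29500

Series of exponential components: λ_sys = Σ λ_i
λ_sys = 0.0000267 + 0.000000932 + 0.00000629 = 3.3922e-05 /h
MTBF = 1 / λ_sys = 29500 h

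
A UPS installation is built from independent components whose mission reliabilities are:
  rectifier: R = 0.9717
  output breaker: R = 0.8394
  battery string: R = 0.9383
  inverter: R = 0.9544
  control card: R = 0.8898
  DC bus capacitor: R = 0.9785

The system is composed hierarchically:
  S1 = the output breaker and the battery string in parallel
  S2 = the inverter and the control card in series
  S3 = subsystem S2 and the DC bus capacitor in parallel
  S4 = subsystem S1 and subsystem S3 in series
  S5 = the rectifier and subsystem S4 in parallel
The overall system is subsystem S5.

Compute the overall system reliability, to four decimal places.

Parallel (output breaker and battery string): 1 − (1 − 0.839400)(1 − 0.938300) = 0.990091
Series (inverter and control card): 0.954400 × 0.889800 = 0.849225
Parallel ([0.849225] and DC bus capacitor): 1 − (1 − 0.849225)(1 − 0.978500) = 0.996758
Series ([0.990091] and [0.996758]): 0.990091 × 0.996758 = 0.986881
Parallel (rectifier and [0.986881]): 1 − (1 − 0.971700)(1 − 0.986881) = 0.9996

0.9996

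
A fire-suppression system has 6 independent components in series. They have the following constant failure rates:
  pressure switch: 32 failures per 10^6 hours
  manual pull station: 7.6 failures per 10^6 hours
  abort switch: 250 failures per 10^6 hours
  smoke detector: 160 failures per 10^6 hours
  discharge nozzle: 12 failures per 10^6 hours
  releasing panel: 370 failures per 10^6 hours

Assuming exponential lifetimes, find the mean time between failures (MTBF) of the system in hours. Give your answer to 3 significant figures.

1200

Series of exponential components: λ_sys = Σ λ_i
λ_sys = 0.000032 + 0.0000076 + 0.00025 + 0.00016 + 0.000012 + 0.00037 = 8.3160e-04 /h
MTBF = 1 / λ_sys = 1200 h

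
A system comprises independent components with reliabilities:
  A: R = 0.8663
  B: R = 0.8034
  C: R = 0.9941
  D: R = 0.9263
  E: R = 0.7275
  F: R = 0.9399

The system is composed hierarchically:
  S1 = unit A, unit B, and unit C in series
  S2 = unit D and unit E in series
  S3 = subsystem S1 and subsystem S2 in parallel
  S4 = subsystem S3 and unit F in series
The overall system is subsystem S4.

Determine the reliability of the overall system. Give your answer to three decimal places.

0.845

Series (A, B, and C): 0.86630 × 0.80340 × 0.99410 = 0.69188
Series (D and E): 0.92630 × 0.72750 = 0.67388
Parallel ([0.69188] and [0.67388]): 1 − (1 − 0.69188)(1 − 0.67388) = 0.89952
Series ([0.89952] and F): 0.89952 × 0.93990 = 0.845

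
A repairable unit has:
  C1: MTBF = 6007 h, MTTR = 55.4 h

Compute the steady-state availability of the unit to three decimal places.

A(C1) = MTBF/(MTBF+MTTR) = 6007/(6007+55.4) = 0.991

0.991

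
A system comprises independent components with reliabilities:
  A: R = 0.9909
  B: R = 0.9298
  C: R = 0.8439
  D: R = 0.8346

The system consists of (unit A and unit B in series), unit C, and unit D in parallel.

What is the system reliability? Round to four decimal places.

Series (A and B): 0.990900 × 0.929800 = 0.921339
Parallel ([0.921339], C, and D): 1 − (1 − 0.921339)(1 − 0.843900)(1 − 0.834600) = 0.9980

0.9980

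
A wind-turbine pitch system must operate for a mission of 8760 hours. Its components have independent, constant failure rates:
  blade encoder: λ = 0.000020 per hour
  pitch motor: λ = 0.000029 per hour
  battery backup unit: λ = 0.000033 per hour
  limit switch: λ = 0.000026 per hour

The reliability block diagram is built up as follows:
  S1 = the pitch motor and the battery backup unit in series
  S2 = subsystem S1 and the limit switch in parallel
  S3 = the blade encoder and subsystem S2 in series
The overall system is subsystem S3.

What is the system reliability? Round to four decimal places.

0.7676

R(blade encoder) = exp(−0.000020 × 8760) = 0.839289
R(pitch motor) = exp(−0.000029 × 8760) = 0.775661
R(battery backup unit) = exp(−0.000033 × 8760) = 0.748952
R(limit switch) = exp(−0.000026 × 8760) = 0.796315
Series (pitch motor and battery backup unit): 0.775661 × 0.748952 = 0.580933
Parallel ([0.580933] and limit switch): 1 − (1 − 0.580933)(1 − 0.796315) = 0.914642
Series (blade encoder and [0.914642]): 0.839289 × 0.914642 = 0.7676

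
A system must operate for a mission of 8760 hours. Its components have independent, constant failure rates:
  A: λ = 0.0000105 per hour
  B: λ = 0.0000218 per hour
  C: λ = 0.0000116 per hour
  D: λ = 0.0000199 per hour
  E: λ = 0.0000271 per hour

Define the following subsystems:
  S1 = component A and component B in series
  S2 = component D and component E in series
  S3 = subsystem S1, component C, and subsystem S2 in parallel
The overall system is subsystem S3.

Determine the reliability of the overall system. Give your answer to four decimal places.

R(A) = exp(−0.0000105 × 8760) = 0.912123
R(B) = exp(−0.0000218 × 8760) = 0.826159
R(C) = exp(−0.0000116 × 8760) = 0.903376
R(D) = exp(−0.0000199 × 8760) = 0.840025
R(E) = exp(−0.0000271 × 8760) = 0.788679
Series (A and B): 0.912123 × 0.826159 = 0.753559
Series (D and E): 0.840025 × 0.788679 = 0.662510
Parallel ([0.753559], C, and [0.662510]): 1 − (1 − 0.753559)(1 − 0.903376)(1 − 0.662510) = 0.9920

0.9920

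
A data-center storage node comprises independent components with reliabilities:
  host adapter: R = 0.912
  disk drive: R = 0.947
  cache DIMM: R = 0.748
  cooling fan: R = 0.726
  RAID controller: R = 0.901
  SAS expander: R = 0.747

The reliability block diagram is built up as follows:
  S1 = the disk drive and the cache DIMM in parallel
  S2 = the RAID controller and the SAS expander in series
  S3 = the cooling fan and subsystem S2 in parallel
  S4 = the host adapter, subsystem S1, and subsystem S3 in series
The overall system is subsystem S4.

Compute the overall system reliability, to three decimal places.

Parallel (disk drive and cache DIMM): 1 − (1 − 0.94700)(1 − 0.74800) = 0.98664
Series (RAID controller and SAS expander): 0.90100 × 0.74700 = 0.67305
Parallel (cooling fan and [0.67305]): 1 − (1 − 0.72600)(1 − 0.67305) = 0.91042
Series (host adapter, [0.98664], and [0.91042]): 0.91200 × 0.98664 × 0.91042 = 0.819

0.819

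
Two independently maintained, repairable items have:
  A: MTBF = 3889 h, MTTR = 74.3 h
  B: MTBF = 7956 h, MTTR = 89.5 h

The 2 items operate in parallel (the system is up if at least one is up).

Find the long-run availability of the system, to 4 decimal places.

0.9998

A(A) = MTBF/(MTBF+MTTR) = 3889/(3889+74.3) = 0.981253
A(B) = MTBF/(MTBF+MTTR) = 7956/(7956+89.5) = 0.988876
Parallel availability: 1 − (1 − 0.981253)(1 − 0.988876) = 0.9998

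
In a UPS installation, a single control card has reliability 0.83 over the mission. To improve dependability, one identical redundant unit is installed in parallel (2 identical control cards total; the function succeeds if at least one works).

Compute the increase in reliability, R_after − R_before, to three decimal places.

R_before = 0.83
R_after = 1 − (1 − 0.83)^2 = 0.971
ΔR = 0.971 − 0.83 = 0.141

0.141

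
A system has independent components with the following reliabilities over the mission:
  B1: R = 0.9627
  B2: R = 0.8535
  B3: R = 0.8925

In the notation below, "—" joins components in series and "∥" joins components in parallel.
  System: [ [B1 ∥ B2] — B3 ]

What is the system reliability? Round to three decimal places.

0.888

Parallel (B1 and B2): 1 − (1 − 0.96270)(1 − 0.85350) = 0.99454
Series ([0.99454] and B3): 0.99454 × 0.89250 = 0.888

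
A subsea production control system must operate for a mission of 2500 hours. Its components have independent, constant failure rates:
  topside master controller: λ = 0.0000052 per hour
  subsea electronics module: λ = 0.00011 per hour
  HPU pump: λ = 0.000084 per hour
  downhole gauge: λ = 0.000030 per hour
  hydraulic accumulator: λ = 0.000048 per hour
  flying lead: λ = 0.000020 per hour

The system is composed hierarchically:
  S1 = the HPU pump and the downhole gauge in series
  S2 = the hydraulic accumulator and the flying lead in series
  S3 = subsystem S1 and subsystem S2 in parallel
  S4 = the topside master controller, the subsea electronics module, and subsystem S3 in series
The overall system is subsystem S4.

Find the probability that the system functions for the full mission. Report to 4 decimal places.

R(topside master controller) = exp(−0.0000052 × 2500) = 0.987084
R(subsea electronics module) = exp(−0.00011 × 2500) = 0.759572
R(HPU pump) = exp(−0.000084 × 2500) = 0.810584
R(downhole gauge) = exp(−0.000030 × 2500) = 0.927743
R(hydraulic accumulator) = exp(−0.000048 × 2500) = 0.886920
R(flying lead) = exp(−0.000020 × 2500) = 0.951229
Series (HPU pump and downhole gauge): 0.810584 × 0.927743 = 0.752014
Series (hydraulic accumulator and flying lead): 0.886920 × 0.951229 = 0.843664
Parallel ([0.752014] and [0.843664]): 1 − (1 − 0.752014)(1 − 0.843664) = 0.961231
Series (topside master controller, subsea electronics module, and [0.961231]): 0.987084 × 0.759572 × 0.961231 = 0.7207

0.7207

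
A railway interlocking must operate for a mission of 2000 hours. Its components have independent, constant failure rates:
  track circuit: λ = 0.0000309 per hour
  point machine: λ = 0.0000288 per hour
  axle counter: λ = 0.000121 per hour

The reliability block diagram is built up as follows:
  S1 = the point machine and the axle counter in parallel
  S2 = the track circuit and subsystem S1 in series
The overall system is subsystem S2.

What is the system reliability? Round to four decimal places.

0.9288

R(track circuit) = exp(−0.0000309 × 2000) = 0.940071
R(point machine) = exp(−0.0000288 × 2000) = 0.944027
R(axle counter) = exp(−0.000121 × 2000) = 0.785056
Parallel (point machine and axle counter): 1 − (1 − 0.944027)(1 − 0.785056) = 0.987969
Series (track circuit and [0.987969]): 0.940071 × 0.987969 = 0.9288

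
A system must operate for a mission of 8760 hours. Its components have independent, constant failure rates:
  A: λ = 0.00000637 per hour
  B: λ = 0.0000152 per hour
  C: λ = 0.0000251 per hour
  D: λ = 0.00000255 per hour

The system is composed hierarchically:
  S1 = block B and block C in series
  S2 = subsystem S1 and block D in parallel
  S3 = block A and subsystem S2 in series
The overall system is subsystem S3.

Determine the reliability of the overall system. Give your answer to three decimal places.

0.940

R(A) = exp(−0.00000637 × 8760) = 0.94573
R(B) = exp(−0.0000152 × 8760) = 0.87533
R(C) = exp(−0.0000251 × 8760) = 0.80262
R(D) = exp(−0.00000255 × 8760) = 0.97791
Series (B and C): 0.87533 × 0.80262 = 0.70256
Parallel ([0.70256] and D): 1 − (1 − 0.70256)(1 − 0.97791) = 0.99343
Series (A and [0.99343]): 0.94573 × 0.99343 = 0.940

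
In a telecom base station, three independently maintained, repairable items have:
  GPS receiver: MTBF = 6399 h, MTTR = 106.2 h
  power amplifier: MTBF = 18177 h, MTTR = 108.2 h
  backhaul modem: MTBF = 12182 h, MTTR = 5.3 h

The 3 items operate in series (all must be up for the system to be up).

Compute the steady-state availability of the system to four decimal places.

0.9774

A(GPS receiver) = MTBF/(MTBF+MTTR) = 6399/(6399+106.2) = 0.983675
A(power amplifier) = MTBF/(MTBF+MTTR) = 18177/(18177+108.2) = 0.994083
A(backhaul modem) = MTBF/(MTBF+MTTR) = 12182/(12182+5.3) = 0.999565
Series availability: 0.983675 × 0.994083 × 0.999565 = 0.9774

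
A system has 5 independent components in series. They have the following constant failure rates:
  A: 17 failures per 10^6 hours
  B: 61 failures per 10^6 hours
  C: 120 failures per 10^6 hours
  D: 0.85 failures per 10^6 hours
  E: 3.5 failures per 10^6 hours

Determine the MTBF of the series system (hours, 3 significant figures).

4940

Series of exponential components: λ_sys = Σ λ_i
λ_sys = 0.000017 + 0.000061 + 0.00012 + 0.00000085 + 0.0000035 = 2.0235e-04 /h
MTBF = 1 / λ_sys = 4940 h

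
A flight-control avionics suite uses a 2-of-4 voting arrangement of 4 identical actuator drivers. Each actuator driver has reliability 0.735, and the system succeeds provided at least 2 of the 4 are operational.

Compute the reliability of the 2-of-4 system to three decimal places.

R = Σ_{i=2}^{4} C(4,i) p^i (1−p)^{4−i} with p = 0.735
C(4,2)·0.735^2·0.265^2 = 0.22762
C(4,3)·0.735^3·0.265^1 = 0.42089
C(4,4)·0.735^4·0.265^0 = 0.29184
Sum = 0.940

0.940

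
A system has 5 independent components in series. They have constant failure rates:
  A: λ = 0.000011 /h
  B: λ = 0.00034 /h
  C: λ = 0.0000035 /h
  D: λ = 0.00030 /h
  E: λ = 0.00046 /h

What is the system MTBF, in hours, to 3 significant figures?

897

Series of exponential components: λ_sys = Σ λ_i
λ_sys = 0.000011 + 0.00034 + 0.0000035 + 0.00030 + 0.00046 = 1.1145e-03 /h
MTBF = 1 / λ_sys = 897 h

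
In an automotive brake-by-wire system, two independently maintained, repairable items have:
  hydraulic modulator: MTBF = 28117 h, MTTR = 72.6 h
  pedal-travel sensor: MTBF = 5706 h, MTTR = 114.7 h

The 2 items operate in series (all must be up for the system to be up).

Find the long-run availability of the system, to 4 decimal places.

A(hydraulic modulator) = MTBF/(MTBF+MTTR) = 28117/(28117+72.6) = 0.997425
A(pedal-travel sensor) = MTBF/(MTBF+MTTR) = 5706/(5706+114.7) = 0.980294
Series availability: 0.997425 × 0.980294 = 0.9778

0.9778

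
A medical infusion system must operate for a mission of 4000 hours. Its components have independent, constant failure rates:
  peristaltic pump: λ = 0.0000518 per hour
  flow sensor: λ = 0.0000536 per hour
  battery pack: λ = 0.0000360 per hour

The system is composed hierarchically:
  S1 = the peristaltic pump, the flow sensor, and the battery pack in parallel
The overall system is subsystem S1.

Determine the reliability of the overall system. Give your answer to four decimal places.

R(peristaltic pump) = exp(−0.0000518 × 4000) = 0.812857
R(flow sensor) = exp(−0.0000536 × 4000) = 0.807026
R(battery pack) = exp(−0.0000360 × 4000) = 0.865888
Parallel (peristaltic pump, flow sensor, and battery pack): 1 − (1 − 0.812857)(1 − 0.807026)(1 − 0.865888) = 0.9952

0.9952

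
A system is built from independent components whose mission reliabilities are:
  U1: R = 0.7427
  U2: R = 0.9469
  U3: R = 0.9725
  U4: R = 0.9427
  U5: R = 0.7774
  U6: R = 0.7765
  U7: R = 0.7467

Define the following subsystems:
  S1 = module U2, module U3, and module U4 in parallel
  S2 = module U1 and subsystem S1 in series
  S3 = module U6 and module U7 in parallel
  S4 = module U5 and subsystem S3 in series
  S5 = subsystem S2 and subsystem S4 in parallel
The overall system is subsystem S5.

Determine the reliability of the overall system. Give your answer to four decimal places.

Parallel (U2, U3, and U4): 1 − (1 − 0.946900)(1 − 0.972500)(1 − 0.942700) = 0.999916
Series (U1 and [0.999916]): 0.742700 × 0.999916 = 0.742638
Parallel (U6 and U7): 1 − (1 − 0.776500)(1 − 0.746700) = 0.943387
Series (U5 and [0.943387]): 0.777400 × 0.943387 = 0.733389
Parallel ([0.742638] and [0.733389]): 1 − (1 − 0.742638)(1 − 0.733389) = 0.9314

0.9314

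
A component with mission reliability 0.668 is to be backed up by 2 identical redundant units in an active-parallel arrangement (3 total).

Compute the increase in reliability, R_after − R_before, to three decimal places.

R_before = 0.668
R_after = 1 − (1 − 0.668)^3 = 0.963
ΔR = 0.963 − 0.668 = 0.295

0.295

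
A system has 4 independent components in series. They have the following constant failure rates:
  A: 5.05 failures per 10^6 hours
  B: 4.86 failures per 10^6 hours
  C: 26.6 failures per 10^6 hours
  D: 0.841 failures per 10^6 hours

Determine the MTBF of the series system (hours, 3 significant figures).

Series of exponential components: λ_sys = Σ λ_i
λ_sys = 0.00000505 + 0.00000486 + 0.0000266 + 0.000000841 = 3.7351e-05 /h
MTBF = 1 / λ_sys = 26800 h

26800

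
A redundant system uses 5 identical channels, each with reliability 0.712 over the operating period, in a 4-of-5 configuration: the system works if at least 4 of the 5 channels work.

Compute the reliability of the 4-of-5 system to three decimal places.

R = Σ_{i=4}^{5} C(5,i) p^i (1−p)^{5−i} with p = 0.712
C(5,4)·0.712^4·0.288^1 = 0.37007
C(5,5)·0.712^5·0.288^0 = 0.18298
Sum = 0.553

0.553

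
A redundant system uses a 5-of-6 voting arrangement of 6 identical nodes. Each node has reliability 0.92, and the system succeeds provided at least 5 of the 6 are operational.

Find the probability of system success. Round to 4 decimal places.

R = Σ_{i=5}^{6} C(6,i) p^i (1−p)^{6−i} with p = 0.92
C(6,5)·0.92^5·0.08^1 = 0.316359
C(6,6)·0.92^6·0.08^0 = 0.606355
Sum = 0.9227

0.9227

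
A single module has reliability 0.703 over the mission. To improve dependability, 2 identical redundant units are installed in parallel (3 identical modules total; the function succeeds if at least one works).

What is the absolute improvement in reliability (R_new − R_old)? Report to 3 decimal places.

0.271

R_before = 0.703
R_after = 1 − (1 − 0.703)^3 = 0.974
ΔR = 0.974 − 0.703 = 0.271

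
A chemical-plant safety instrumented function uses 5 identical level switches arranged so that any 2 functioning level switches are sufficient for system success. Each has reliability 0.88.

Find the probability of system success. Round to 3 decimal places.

0.999

R = Σ_{i=2}^{5} C(5,i) p^i (1−p)^{5−i} with p = 0.88
C(5,2)·0.88^2·0.12^3 = 0.01338
C(5,3)·0.88^3·0.12^2 = 0.09813
C(5,4)·0.88^4·0.12^1 = 0.35982
C(5,5)·0.88^5·0.12^0 = 0.52773
Sum = 0.999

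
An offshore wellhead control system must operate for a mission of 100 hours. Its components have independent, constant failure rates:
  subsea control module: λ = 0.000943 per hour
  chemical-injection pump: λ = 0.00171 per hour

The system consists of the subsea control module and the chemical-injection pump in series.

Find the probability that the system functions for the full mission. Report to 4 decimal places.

0.7670

R(subsea control module) = exp(−0.000943 × 100) = 0.910010
R(chemical-injection pump) = exp(−0.00171 × 100) = 0.842822
Series (subsea control module and chemical-injection pump): 0.910010 × 0.842822 = 0.7670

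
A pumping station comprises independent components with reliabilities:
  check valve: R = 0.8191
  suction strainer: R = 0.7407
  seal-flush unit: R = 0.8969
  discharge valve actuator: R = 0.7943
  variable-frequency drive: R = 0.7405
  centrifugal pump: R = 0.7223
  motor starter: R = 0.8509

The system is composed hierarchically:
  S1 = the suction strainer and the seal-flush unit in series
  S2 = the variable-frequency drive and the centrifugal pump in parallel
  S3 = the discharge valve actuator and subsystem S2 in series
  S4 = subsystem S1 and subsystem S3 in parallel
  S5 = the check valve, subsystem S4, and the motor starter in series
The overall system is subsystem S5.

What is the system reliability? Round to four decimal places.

0.6355

Series (suction strainer and seal-flush unit): 0.740700 × 0.896900 = 0.664334
Parallel (variable-frequency drive and centrifugal pump): 1 − (1 − 0.740500)(1 − 0.722300) = 0.927937
Series (discharge valve actuator and [0.927937]): 0.794300 × 0.927937 = 0.737060
Parallel ([0.664334] and [0.737060]): 1 − (1 − 0.664334)(1 − 0.737060) = 0.911740
Series (check valve, [0.911740], and motor starter): 0.819100 × 0.911740 × 0.850900 = 0.6355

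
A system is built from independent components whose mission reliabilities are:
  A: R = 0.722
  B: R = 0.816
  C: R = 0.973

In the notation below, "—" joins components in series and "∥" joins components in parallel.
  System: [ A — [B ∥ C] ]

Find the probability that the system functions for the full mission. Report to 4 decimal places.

Parallel (B and C): 1 − (1 − 0.816000)(1 − 0.973000) = 0.995032
Series (A and [0.995032]): 0.722000 × 0.995032 = 0.7184

0.7184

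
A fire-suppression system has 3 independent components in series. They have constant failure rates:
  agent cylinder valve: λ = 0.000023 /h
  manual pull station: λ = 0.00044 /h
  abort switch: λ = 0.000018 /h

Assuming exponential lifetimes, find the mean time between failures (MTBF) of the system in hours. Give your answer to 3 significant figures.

2080

Series of exponential components: λ_sys = Σ λ_i
λ_sys = 0.000023 + 0.00044 + 0.000018 = 4.8100e-04 /h
MTBF = 1 / λ_sys = 2080 h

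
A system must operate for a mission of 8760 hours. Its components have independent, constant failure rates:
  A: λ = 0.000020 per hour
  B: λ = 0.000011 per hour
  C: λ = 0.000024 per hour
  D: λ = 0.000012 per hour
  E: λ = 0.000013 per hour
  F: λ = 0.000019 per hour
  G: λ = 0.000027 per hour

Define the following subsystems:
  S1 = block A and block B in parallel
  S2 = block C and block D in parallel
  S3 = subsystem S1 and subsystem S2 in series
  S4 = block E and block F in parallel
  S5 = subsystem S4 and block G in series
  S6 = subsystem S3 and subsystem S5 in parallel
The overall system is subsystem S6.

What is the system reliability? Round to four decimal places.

0.9925

R(A) = exp(−0.000020 × 8760) = 0.839289
R(B) = exp(−0.000011 × 8760) = 0.908137
R(C) = exp(−0.000024 × 8760) = 0.810390
R(D) = exp(−0.000012 × 8760) = 0.900216
R(E) = exp(−0.000013 × 8760) = 0.892365
R(F) = exp(−0.000019 × 8760) = 0.846674
R(G) = exp(−0.000027 × 8760) = 0.789370
Parallel (A and B): 1 − (1 − 0.839289)(1 − 0.908137) = 0.985237
Parallel (C and D): 1 − (1 − 0.810390)(1 − 0.900216) = 0.981080
Series ([0.985237] and [0.981080]): 0.985237 × 0.981080 = 0.966596
Parallel (E and F): 1 − (1 − 0.892365)(1 − 0.846674) = 0.983497
Series ([0.983497] and G): 0.983497 × 0.789370 = 0.776343
Parallel ([0.966596] and [0.776343]): 1 − (1 − 0.966596)(1 − 0.776343) = 0.9925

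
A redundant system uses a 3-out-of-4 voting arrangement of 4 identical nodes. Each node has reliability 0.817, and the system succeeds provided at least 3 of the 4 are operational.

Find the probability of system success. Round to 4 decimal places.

0.8447

R = Σ_{i=3}^{4} C(4,i) p^i (1−p)^{4−i} with p = 0.817
C(4,3)·0.817^3·0.183^1 = 0.399188
C(4,4)·0.817^4·0.183^0 = 0.445542
Sum = 0.8447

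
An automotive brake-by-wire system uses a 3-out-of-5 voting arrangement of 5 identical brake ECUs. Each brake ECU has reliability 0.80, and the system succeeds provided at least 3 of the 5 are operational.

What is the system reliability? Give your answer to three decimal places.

0.942

R = Σ_{i=3}^{5} C(5,i) p^i (1−p)^{5−i} with p = 0.80
C(5,3)·0.80^3·0.20^2 = 0.20480
C(5,4)·0.80^4·0.20^1 = 0.40960
C(5,5)·0.80^5·0.20^0 = 0.32768
Sum = 0.942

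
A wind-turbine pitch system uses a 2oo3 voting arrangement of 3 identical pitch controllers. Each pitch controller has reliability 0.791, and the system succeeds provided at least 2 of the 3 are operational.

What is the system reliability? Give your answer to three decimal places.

R = Σ_{i=2}^{3} C(3,i) p^i (1−p)^{3−i} with p = 0.791
C(3,2)·0.791^2·0.209^1 = 0.39230
C(3,3)·0.791^3·0.209^0 = 0.49491
Sum = 0.887

0.887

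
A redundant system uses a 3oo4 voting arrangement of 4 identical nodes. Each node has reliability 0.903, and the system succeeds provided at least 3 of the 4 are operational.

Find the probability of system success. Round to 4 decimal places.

0.9506

R = Σ_{i=3}^{4} C(4,i) p^i (1−p)^{4−i} with p = 0.903
C(4,3)·0.903^3·0.097^1 = 0.285690
C(4,4)·0.903^4·0.097^0 = 0.664892
Sum = 0.9506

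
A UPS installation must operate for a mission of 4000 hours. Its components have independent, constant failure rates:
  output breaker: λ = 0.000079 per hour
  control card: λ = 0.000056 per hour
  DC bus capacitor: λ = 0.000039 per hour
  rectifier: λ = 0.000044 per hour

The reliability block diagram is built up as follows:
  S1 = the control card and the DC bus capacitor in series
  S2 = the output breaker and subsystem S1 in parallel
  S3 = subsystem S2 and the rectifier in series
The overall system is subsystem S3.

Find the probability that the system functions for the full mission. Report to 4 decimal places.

R(output breaker) = exp(−0.000079 × 4000) = 0.729059
R(control card) = exp(−0.000056 × 4000) = 0.799315
R(DC bus capacitor) = exp(−0.000039 × 4000) = 0.855559
R(rectifier) = exp(−0.000044 × 4000) = 0.838618
Series (control card and DC bus capacitor): 0.799315 × 0.855559 = 0.683861
Parallel (output breaker and [0.683861]): 1 − (1 − 0.729059)(1 − 0.683861) = 0.914345
Series ([0.914345] and rectifier): 0.914345 × 0.838618 = 0.7668

0.7668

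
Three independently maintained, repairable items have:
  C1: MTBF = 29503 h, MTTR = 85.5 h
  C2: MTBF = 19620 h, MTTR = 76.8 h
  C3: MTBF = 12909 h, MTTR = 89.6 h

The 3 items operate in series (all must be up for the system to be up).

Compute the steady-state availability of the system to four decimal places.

0.9864

A(C1) = MTBF/(MTBF+MTTR) = 29503/(29503+85.5) = 0.997110
A(C2) = MTBF/(MTBF+MTTR) = 19620/(19620+76.8) = 0.996101
A(C3) = MTBF/(MTBF+MTTR) = 12909/(12909+89.6) = 0.993107
Series availability: 0.997110 × 0.996101 × 0.993107 = 0.9864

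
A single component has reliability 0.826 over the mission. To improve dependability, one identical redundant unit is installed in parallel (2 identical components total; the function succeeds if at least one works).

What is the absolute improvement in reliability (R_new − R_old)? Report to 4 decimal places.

R_before = 0.826
R_after = 1 − (1 − 0.826)^2 = 0.9697
ΔR = 0.9697 − 0.826 = 0.1437

0.1437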